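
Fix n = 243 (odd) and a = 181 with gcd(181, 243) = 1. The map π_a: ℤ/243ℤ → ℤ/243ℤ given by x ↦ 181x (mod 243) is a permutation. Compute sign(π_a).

+1

Orbit of 226 under x↦181x: [226, 82, 19, 37, 136, 73, 91]… (length divides ord_243(181)).
Decompose π into cycles: lengths [27, 27, 27, 27, 27, 27, 9, 9, 9, 9, 9, 9, 3, 3, 3, 3, 3, 3, 1, 1, 1, 1, 1, 1, 1, 1, 1] (27 cycles, including the fixed point 0).
With 27 cycles on 243 points, sign = (−1)^{243−27} = +1.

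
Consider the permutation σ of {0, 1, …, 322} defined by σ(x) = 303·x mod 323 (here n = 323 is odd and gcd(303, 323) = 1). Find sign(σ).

Start at x=75: 75 → 115 → 284 → 134 → 227 → 305 → 37 → … (one orbit).
Cycle lengths of π_303 on ℤ/323ℤ: [16, 16, 16, 16, 16, 16, 16, 16, 16, 16, 16, 16, 16, 16, 16, 16, 16, 16, 16, 2, 2, 2, 2, 2, 2, 2, 2, 2, 1]; 29 cycles in total.
323 − 29 = 294 transpositions; sign(π) = (−1)^294 = +1.

+1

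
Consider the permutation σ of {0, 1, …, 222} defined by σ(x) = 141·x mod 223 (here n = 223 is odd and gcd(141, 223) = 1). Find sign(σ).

-1

Start at x=15: 15 → 108 → 64 → 104 → 169 → 191 → 171 → … (one orbit).
π_141 has 4 disjoint cycles with lengths [74, 74, 74, 1] on {0,…,222}.
n − c = 223 − 4 = 219; sign = (−1)^219 = -1.
Check: (141/223) = -1 by Zolotarev.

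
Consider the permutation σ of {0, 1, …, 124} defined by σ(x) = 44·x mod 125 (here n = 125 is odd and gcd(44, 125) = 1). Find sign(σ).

+1

Start at x=114: 114 → 16 → 79 → 101 → 69 → 36 → 84 → … (one orbit).
Cycle type of π: 50×2 + 10×2 + 2×2 + 1; total 7 cycles.
sign(π) = (−1)^{n − #cycles} = (−1)^{125−7} = (−1)^118 = +1.
(44|125)_J = +1 (Zolotarev's lemma cross-check).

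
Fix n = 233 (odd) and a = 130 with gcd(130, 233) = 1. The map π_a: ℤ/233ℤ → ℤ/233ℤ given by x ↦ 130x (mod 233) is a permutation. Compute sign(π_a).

-1

Orbit of 35 under x↦130x: [35, 123, 146, 107, 163, 220, 174]… (length divides ord_233(130)).
π_130 has 2 disjoint cycles with lengths [232, 1] on {0,…,232}.
n − c = 233 − 2 = 231; sign = (−1)^231 = -1.
(130|233)_J = -1 (Zolotarev's lemma cross-check).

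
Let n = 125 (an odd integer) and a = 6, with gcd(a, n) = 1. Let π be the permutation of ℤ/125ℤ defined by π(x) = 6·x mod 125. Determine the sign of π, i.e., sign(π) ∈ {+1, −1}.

Start at x=101: 101 → 106 → 11 → 66 → 21 → 1 → 6 → … (one orbit).
Cycle type of π: 25×4 + 5×4 + 1×5; total 13 cycles.
Σ(ℓ_i−1) = 125−13 = 112; sign = (−1)^112 = +1.
Check: (6/125) = +1 by Zolotarev.

+1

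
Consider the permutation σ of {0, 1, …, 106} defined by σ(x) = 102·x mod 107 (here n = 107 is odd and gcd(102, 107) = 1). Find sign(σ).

Start at x=86: 86 → 105 → 10 → 57 → 36 → 34 → 44 → … (one orbit).
3 cycles of lengths [53, 53, 1].
n − c = 107 − 3 = 104; sign = (−1)^104 = +1.
Check: (102/107) = +1 by Zolotarev.

+1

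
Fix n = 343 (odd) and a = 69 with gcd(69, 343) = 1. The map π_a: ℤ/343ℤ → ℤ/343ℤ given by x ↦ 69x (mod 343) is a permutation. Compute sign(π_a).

Start at x=300: 300 → 120 → 48 → 225 → 90 → 36 → 83 → … (one orbit).
Cycle lengths of π_69 on ℤ/343ℤ: [98, 98, 98, 14, 14, 14, 2, 2, 2, 1]; 10 cycles in total.
sign(π) = (−1)^{n − #cycles} = (−1)^{343−10} = (−1)^333 = -1.

-1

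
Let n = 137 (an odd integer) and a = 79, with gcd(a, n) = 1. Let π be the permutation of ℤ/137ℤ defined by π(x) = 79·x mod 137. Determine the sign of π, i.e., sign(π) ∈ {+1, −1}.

Trace 113: π^k(113) = [113, 22, 94, 28, 20, 73, 13] for k=0..6.
Decompose π into cycles: lengths [136, 1] (2 cycles, including the fixed point 0).
137 − 2 = 135 transpositions; sign(π) = (−1)^135 = -1.
(79|137)_J = -1 (Zolotarev's lemma cross-check).

-1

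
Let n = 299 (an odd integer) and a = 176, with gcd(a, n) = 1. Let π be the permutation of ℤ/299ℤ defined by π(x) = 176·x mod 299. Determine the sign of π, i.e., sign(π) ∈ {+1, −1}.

Start at x=192: 192 → 5 → 282 → 297 → 246 → 240 → 81 → … (one orbit).
5 cycles of lengths [132, 132, 22, 12, 1].
Σ(ℓ_i−1) = 299−5 = 294; sign = (−1)^294 = +1.
Zolotarev: (176|299) = +1, matching the cycle-count sign.

+1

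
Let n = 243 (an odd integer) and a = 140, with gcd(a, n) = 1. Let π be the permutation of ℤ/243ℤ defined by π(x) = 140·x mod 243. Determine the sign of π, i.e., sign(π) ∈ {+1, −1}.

-1

Orbit of 32 under x↦140x: [32, 106, 17, 193, 47, 19, 230]… (length divides ord_243(140)).
The orbit structure of x ↦ 140x mod 243: 6 orbits of sizes [162, 54, 18, 6, 2, 1].
243 − 6 = 237 transpositions; sign(π) = (−1)^237 = -1.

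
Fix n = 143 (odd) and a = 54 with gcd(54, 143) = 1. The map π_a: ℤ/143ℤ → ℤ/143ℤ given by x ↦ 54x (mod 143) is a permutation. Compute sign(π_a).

+1

Orbit of 23 under x↦54x: [23, 98, 1, 54, 56, 21, 133]… (length divides ord_143(54)).
17 cycles of lengths [12, 12, 12, 12, 12, 12, 12, 12, 12, 12, 12, 2, 2, 2, 2, 2, 1].
n − c = 143 − 17 = 126; sign = (−1)^126 = +1.
The Jacobi symbol (54|143) = +1 (Zolotarev) agrees.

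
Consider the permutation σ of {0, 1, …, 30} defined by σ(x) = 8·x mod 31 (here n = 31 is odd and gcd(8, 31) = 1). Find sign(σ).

Trace 16: π^k(16) = [16, 4, 1, 8, 2] for k=0..4.
7 cycles of lengths [5, 5, 5, 5, 5, 5, 1].
With 7 cycles on 31 points, sign = (−1)^{31−7} = +1.
(8|31)_J = +1 (Zolotarev's lemma cross-check).

+1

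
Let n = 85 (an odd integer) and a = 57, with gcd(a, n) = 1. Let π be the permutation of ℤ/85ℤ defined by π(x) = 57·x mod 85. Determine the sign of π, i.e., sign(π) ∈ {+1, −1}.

Trace 59: π^k(59) = [59, 48, 16, 62, 49, 73, 81] for k=0..6.
7 cycles of lengths [16, 16, 16, 16, 16, 4, 1].
With 7 cycles on 85 points, sign = (−1)^{85−7} = +1.

+1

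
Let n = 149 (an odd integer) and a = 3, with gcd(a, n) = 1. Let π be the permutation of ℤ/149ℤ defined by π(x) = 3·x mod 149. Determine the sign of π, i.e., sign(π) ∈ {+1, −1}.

-1

Orbit of 9 under x↦3x: [9, 27, 81, 94, 133, 101, 5]… (length divides ord_149(3)).
π_3 has 2 disjoint cycles with lengths [148, 1] on {0,…,148}.
n − c = 149 − 2 = 147; sign = (−1)^147 = -1.
Via Zolotarev, sign(π_{3}) = (3|149) = -1.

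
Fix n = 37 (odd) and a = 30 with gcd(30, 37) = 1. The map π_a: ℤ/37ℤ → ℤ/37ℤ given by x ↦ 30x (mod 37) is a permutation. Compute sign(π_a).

Start at x=36: 36 → 7 → 25 → 10 → 4 → 9 → 11 → … (one orbit).
Cycle type of π: 18×2 + 1; total 3 cycles.
37 − 3 = 34 transpositions; sign(π) = (−1)^34 = +1.
Zolotarev: (30|37) = +1, matching the cycle-count sign.

+1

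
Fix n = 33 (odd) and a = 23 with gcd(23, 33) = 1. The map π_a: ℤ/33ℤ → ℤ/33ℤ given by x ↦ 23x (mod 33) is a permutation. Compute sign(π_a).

Trace 1: π^k(1) = [1, 23] for k=0..1.
π_23 has 22 disjoint cycles with lengths [2, 2, 2, 2, 2, 2, 2, 2, 2, 2, 2, 1, 1, 1, 1, 1, 1, 1, 1, 1, 1, 1] on {0,…,32}.
Σ(ℓ_i−1) = 33−22 = 11; sign = (−1)^11 = -1.

-1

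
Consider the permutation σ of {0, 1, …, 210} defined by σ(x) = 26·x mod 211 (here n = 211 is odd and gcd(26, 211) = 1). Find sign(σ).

-1

Start at x=58: 58 → 31 → 173 → 67 → 54 → 138 → 1 → … (one orbit).
Cycle lengths of π_26 on ℤ/211ℤ: [42, 42, 42, 42, 42, 1]; 6 cycles in total.
sign(π) = (−1)^{n − #cycles} = (−1)^{211−6} = (−1)^205 = -1.
Via Zolotarev, sign(π_{26}) = (26|211) = -1.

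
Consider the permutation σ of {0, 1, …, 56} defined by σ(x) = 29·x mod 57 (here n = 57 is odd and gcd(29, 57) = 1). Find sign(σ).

Start at x=14: 14 → 7 → 32 → 16 → 8 → 4 → 2 → … (one orbit).
π_29 has 5 disjoint cycles with lengths [18, 18, 18, 2, 1] on {0,…,56}.
57 − 5 = 52 transpositions; sign(π) = (−1)^52 = +1.
Via Zolotarev, sign(π_{29}) = (29|57) = +1.

+1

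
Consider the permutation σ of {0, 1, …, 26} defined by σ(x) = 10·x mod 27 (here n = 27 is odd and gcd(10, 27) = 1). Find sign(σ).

Start at x=19: 19 → 1 → 10 → 19 (one orbit).
π_10 has 15 disjoint cycles with lengths [3, 3, 3, 3, 3, 3, 1, 1, 1, 1, 1, 1, 1, 1, 1] on {0,…,26}.
Σ(ℓ_i−1) = 27−15 = 12; sign = (−1)^12 = +1.
Zolotarev: (10|27) = +1, matching the cycle-count sign.

+1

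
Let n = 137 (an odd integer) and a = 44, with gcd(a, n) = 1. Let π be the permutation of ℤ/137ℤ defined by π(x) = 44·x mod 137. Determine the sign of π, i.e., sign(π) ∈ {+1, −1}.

+1

Start at x=115: 115 → 128 → 15 → 112 → 133 → 98 → 65 → … (one orbit).
The orbit structure of x ↦ 44x mod 137: 3 orbits of sizes [68, 68, 1].
3 cycles on 137: each ℓ→(−1)^(ℓ−1), product (−1)^134 = +1.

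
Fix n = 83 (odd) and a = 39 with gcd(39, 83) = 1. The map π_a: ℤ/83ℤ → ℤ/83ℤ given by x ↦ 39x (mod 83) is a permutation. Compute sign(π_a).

Orbit of 40 under x↦39x: [40, 66, 1, 39, 27, 57, 65]… (length divides ord_83(39)).
Cycle lengths of π_39 on ℤ/83ℤ: [82, 1]; 2 cycles in total.
83 − 2 = 81 transpositions; sign(π) = (−1)^81 = -1.

-1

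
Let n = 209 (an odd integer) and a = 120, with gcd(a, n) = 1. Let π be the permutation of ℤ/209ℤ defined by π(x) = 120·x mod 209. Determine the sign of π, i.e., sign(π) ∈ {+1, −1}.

-1

Start at x=199: 199 → 54 → 1 → 120 → 188 → 197 → 23 → … (one orbit).
Cycle lengths of π_120 on ℤ/209ℤ: [18, 18, 18, 18, 18, 18, 18, 18, 18, 18, 9, 9, 2, 2, 2, 2, 2, 1]; 18 cycles in total.
Σ(ℓ_i−1) = 209−18 = 191; sign = (−1)^191 = -1.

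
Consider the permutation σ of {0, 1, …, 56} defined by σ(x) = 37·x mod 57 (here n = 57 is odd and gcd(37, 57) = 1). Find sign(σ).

-1

Start at x=1: 1 → 37 → 1 (one orbit).
Cycle lengths of π_37 on ℤ/57ℤ: [2, 2, 2, 2, 2, 2, 2, 2, 2, 2, 2, 2, 2, 2, 2, 2, 2, 2, 2, 2, 2, 2, 2, 2, 2, 2, 2, 1, 1, 1]; 30 cycles in total.
Σ(ℓ_i−1) = 57−30 = 27; sign = (−1)^27 = -1.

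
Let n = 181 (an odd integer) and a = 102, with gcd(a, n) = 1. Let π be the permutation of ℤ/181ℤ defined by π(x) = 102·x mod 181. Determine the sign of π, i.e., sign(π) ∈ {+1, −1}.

+1

Start at x=80: 80 → 15 → 82 → 38 → 75 → 48 → 9 → … (one orbit).
Cycle lengths of π_102 on ℤ/181ℤ: [45, 45, 45, 45, 1]; 5 cycles in total.
n − c = 181 − 5 = 176; sign = (−1)^176 = +1.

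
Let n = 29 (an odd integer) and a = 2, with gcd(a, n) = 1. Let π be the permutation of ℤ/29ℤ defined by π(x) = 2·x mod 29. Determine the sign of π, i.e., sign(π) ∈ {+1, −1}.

-1

Start at x=16: 16 → 3 → 6 → 12 → 24 → 19 → 9 → … (one orbit).
π_2 has 2 disjoint cycles with lengths [28, 1] on {0,…,28}.
With 2 cycles on 29 points, sign = (−1)^{29−2} = -1.
The Jacobi symbol (2|29) = -1 (Zolotarev) agrees.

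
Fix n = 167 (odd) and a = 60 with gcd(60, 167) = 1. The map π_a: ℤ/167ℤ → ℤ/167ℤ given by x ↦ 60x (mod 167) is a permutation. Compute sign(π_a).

-1

Trace 17: π^k(17) = [17, 18, 78, 4, 73, 38, 109] for k=0..6.
Decompose π into cycles: lengths [166, 1] (2 cycles, including the fixed point 0).
Σ(ℓ_i−1) = 167−2 = 165; sign = (−1)^165 = -1.
Zolotarev: (60|167) = -1, matching the cycle-count sign.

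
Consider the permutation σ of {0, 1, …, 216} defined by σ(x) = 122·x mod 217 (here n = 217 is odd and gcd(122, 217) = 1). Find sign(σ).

Orbit of 54 under x↦122x: [54, 78, 185, 2, 27, 39, 201]… (length divides ord_217(122)).
The orbit structure of x ↦ 122x mod 217: 11 orbits of sizes [30, 30, 30, 30, 30, 30, 10, 10, 10, 6, 1].
Σ(ℓ_i−1) = 217−11 = 206; sign = (−1)^206 = +1.
Via Zolotarev, sign(π_{122}) = (122|217) = +1.

+1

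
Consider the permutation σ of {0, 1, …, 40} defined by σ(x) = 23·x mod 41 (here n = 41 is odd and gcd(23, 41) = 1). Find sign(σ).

+1

Trace 37: π^k(37) = [37, 31, 16, 40, 18, 4, 10] for k=0..6.
Decompose π into cycles: lengths [10, 10, 10, 10, 1] (5 cycles, including the fixed point 0).
41 − 5 = 36 transpositions; sign(π) = (−1)^36 = +1.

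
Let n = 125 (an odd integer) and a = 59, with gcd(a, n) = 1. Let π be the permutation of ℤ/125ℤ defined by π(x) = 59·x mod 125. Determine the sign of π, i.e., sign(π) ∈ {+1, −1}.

+1

Trace 101: π^k(101) = [101, 84, 81, 29, 86, 74, 116] for k=0..6.
π_59 has 7 disjoint cycles with lengths [50, 50, 10, 10, 2, 2, 1] on {0,…,124}.
n − c = 125 − 7 = 118; sign = (−1)^118 = +1.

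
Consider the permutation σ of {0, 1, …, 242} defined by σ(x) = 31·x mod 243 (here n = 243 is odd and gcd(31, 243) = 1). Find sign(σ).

+1

Orbit of 4 under x↦31x: [4, 124, 199, 94, 241, 181, 22]… (length divides ord_243(31)).
11 cycles of lengths [81, 81, 27, 27, 9, 9, 3, 3, 1, 1, 1].
11 cycles on 243: each ℓ→(−1)^(ℓ−1), product (−1)^232 = +1.
The Jacobi symbol (31|243) = +1 (Zolotarev) agrees.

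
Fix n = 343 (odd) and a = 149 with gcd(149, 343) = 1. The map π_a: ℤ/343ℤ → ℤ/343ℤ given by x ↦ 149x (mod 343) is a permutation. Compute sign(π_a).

Orbit of 316 under x↦149x: [316, 93, 137, 176, 156, 263, 85]… (length divides ord_343(149)).
Decompose π into cycles: lengths [147, 147, 21, 21, 3, 3, 1] (7 cycles, including the fixed point 0).
7 cycles on 343: each ℓ→(−1)^(ℓ−1), product (−1)^336 = +1.
The Jacobi symbol (149|343) = +1 (Zolotarev) agrees.

+1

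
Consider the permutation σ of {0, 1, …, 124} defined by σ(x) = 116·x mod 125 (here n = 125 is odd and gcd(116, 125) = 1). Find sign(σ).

Trace 101: π^k(101) = [101, 91, 56, 121, 36, 51, 41] for k=0..6.
π_116 has 13 disjoint cycles with lengths [25, 25, 25, 25, 5, 5, 5, 5, 1, 1, 1, 1, 1] on {0,…,124}.
With 13 cycles on 125 points, sign = (−1)^{125−13} = +1.

+1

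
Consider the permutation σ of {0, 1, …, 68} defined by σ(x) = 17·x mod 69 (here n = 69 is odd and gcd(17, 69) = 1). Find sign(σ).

+1

Trace 5: π^k(5) = [5, 16, 65, 1, 17, 13, 14] for k=0..6.
Cycle type of π: 22×3 + 2 + 1; total 5 cycles.
Σ(ℓ_i−1) = 69−5 = 64; sign = (−1)^64 = +1.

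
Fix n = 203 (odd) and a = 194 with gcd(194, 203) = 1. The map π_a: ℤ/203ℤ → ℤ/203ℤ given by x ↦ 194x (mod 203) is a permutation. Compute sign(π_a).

Orbit of 107 under x↦194x: [107, 52, 141, 152, 53, 132, 30]… (length divides ord_203(194)).
π_194 has 10 disjoint cycles with lengths [42, 42, 42, 42, 7, 7, 7, 7, 6, 1] on {0,…,202}.
sign(π) = (−1)^{n − #cycles} = (−1)^{203−10} = (−1)^193 = -1.
Zolotarev: (194|203) = -1, matching the cycle-count sign.

-1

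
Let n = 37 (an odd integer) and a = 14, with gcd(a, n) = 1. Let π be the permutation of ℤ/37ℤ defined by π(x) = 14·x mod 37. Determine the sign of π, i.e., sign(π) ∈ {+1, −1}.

-1

Trace 8: π^k(8) = [8, 1, 14, 11, 6, 10, 29] for k=0..6.
4 cycles of lengths [12, 12, 12, 1].
4 cycles on 37: each ℓ→(−1)^(ℓ−1), product (−1)^33 = -1.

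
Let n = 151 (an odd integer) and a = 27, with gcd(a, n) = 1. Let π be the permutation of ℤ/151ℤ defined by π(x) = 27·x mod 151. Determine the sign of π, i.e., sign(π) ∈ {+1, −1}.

-1

Orbit of 1 under x↦27x: [1, 27, 125, 53, 72, 132, 91]… (length divides ord_151(27)).
Cycle lengths of π_27 on ℤ/151ℤ: [50, 50, 50, 1]; 4 cycles in total.
4 cycles on 151: each ℓ→(−1)^(ℓ−1), product (−1)^147 = -1.
The Jacobi symbol (27|151) = -1 (Zolotarev) agrees.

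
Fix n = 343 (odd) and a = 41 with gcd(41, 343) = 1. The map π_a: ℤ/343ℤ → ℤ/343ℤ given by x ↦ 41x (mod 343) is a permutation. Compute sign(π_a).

-1

Trace 104: π^k(104) = [104, 148, 237, 113, 174, 274, 258] for k=0..6.
The orbit structure of x ↦ 41x mod 343: 10 orbits of sizes [98, 98, 98, 14, 14, 14, 2, 2, 2, 1].
10 cycles on 343: each ℓ→(−1)^(ℓ−1), product (−1)^333 = -1.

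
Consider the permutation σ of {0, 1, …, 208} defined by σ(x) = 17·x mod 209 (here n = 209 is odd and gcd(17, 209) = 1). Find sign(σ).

Orbit of 73 under x↦17x: [73, 196, 197, 5, 85, 191, 112]… (length divides ord_209(17)).
Cycle type of π: 90×2 + 10 + 9×2 + 1; total 6 cycles.
Σ(ℓ_i−1) = 209−6 = 203; sign = (−1)^203 = -1.

-1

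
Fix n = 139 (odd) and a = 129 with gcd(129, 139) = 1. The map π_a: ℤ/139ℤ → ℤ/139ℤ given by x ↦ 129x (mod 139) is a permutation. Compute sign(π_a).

Start at x=64: 64 → 55 → 6 → 79 → 44 → 116 → 91 → … (one orbit).
Cycle type of π: 23×6 + 1; total 7 cycles.
7 cycles on 139: each ℓ→(−1)^(ℓ−1), product (−1)^132 = +1.
Check: (129/139) = +1 by Zolotarev.

+1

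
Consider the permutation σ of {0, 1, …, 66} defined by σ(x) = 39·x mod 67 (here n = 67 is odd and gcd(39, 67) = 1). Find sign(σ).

Start at x=22: 22 → 54 → 29 → 59 → 23 → 26 → 9 → … (one orbit).
Cycle type of π: 33×2 + 1; total 3 cycles.
67 − 3 = 64 transpositions; sign(π) = (−1)^64 = +1.
The Jacobi symbol (39|67) = +1 (Zolotarev) agrees.

+1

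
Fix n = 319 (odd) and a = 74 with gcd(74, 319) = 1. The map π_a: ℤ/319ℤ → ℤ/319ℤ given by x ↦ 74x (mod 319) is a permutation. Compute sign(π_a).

-1

Start at x=81: 81 → 252 → 146 → 277 → 82 → 7 → 199 → … (one orbit).
Cycle lengths of π_74 on ℤ/319ℤ: [70, 70, 70, 70, 10, 7, 7, 7, 7, 1]; 10 cycles in total.
319 − 10 = 309 transpositions; sign(π) = (−1)^309 = -1.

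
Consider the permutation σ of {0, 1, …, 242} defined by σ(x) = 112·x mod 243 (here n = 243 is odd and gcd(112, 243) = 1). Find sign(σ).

Trace 211: π^k(211) = [211, 61, 28, 220, 97, 172, 67] for k=0..6.
11 cycles of lengths [81, 81, 27, 27, 9, 9, 3, 3, 1, 1, 1].
11 cycles on 243: each ℓ→(−1)^(ℓ−1), product (−1)^232 = +1.
(112|243)_J = +1 (Zolotarev's lemma cross-check).

+1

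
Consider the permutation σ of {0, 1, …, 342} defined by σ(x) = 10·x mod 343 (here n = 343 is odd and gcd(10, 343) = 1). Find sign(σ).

Start at x=201: 201 → 295 → 206 → 2 → 20 → 200 → 285 → … (one orbit).
π_10 has 4 disjoint cycles with lengths [294, 42, 6, 1] on {0,…,342}.
Σ(ℓ_i−1) = 343−4 = 339; sign = (−1)^339 = -1.

-1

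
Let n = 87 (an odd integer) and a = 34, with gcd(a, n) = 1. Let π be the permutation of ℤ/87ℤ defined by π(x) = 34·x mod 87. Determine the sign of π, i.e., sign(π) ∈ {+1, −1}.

Orbit of 64 under x↦34x: [64, 1, 34, 25, 67, 16, 22]… (length divides ord_87(34)).
Decompose π into cycles: lengths [14, 14, 14, 14, 14, 14, 1, 1, 1] (9 cycles, including the fixed point 0).
87 − 9 = 78 transpositions; sign(π) = (−1)^78 = +1.
(34|87)_J = +1 (Zolotarev's lemma cross-check).

+1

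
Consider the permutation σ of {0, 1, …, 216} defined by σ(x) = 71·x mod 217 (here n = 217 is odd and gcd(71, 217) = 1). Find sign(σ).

+1

Orbit of 64 under x↦71x: [64, 204, 162, 1, 71, 50, 78]… (length divides ord_217(71)).
π_71 has 21 disjoint cycles with lengths [15, 15, 15, 15, 15, 15, 15, 15, 15, 15, 15, 15, 15, 15, 1, 1, 1, 1, 1, 1, 1] on {0,…,216}.
217 − 21 = 196 transpositions; sign(π) = (−1)^196 = +1.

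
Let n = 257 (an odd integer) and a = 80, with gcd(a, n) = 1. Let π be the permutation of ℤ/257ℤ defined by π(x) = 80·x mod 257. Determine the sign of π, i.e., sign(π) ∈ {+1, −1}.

-1

Trace 38: π^k(38) = [38, 213, 78, 72, 106, 256, 177] for k=0..6.
The orbit structure of x ↦ 80x mod 257: 2 orbits of sizes [256, 1].
sign(π) = (−1)^{n − #cycles} = (−1)^{257−2} = (−1)^255 = -1.
Zolotarev: (80|257) = -1, matching the cycle-count sign.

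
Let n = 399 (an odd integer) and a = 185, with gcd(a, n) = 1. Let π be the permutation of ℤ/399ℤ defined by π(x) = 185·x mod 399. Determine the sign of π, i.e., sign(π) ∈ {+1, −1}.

Start at x=110: 110 → 1 → 185 → 310 → 293 → 340 → 257 → … (one orbit).
Decompose π into cycles: lengths [18, 18, 18, 18, 18, 18, 18, 18, 18, 18, 18, 18, 18, 18, 18, 18, 18, 18, 18, 18, 18, 6, 6, 6, 2, 1] (26 cycles, including the fixed point 0).
sign(π) = (−1)^{n − #cycles} = (−1)^{399−26} = (−1)^373 = -1.
The Jacobi symbol (185|399) = -1 (Zolotarev) agrees.

-1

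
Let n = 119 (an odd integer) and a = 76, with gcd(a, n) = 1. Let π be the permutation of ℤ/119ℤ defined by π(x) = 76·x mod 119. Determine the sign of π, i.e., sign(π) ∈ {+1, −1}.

-1

Trace 83: π^k(83) = [83, 1, 76, 64, 104, 50, 111] for k=0..6.
18 cycles of lengths [8, 8, 8, 8, 8, 8, 8, 8, 8, 8, 8, 8, 8, 8, 2, 2, 2, 1].
With 18 cycles on 119 points, sign = (−1)^{119−18} = -1.
Zolotarev: (76|119) = -1, matching the cycle-count sign.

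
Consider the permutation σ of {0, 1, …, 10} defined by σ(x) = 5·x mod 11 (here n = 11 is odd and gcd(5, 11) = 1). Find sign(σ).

+1

Orbit of 1 under x↦5x: [1, 5, 3, 4, 9]… (length divides ord_11(5)).
The orbit structure of x ↦ 5x mod 11: 3 orbits of sizes [5, 5, 1].
sign(π) = (−1)^{n − #cycles} = (−1)^{11−3} = (−1)^8 = +1.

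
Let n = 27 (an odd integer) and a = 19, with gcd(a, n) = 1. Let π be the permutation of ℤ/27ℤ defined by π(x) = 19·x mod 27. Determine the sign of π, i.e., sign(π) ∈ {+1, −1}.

+1

Orbit of 10 under x↦19x: [10, 1, 19]… (length divides ord_27(19)).
The orbit structure of x ↦ 19x mod 27: 15 orbits of sizes [3, 3, 3, 3, 3, 3, 1, 1, 1, 1, 1, 1, 1, 1, 1].
n − c = 27 − 15 = 12; sign = (−1)^12 = +1.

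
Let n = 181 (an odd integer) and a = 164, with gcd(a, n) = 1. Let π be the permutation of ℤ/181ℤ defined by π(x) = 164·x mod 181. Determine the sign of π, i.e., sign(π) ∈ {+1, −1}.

-1

Start at x=49: 49 → 72 → 43 → 174 → 119 → 149 → 1 → … (one orbit).
Cycle lengths of π_164 on ℤ/181ℤ: [36, 36, 36, 36, 36, 1]; 6 cycles in total.
sign(π) = (−1)^{n − #cycles} = (−1)^{181−6} = (−1)^175 = -1.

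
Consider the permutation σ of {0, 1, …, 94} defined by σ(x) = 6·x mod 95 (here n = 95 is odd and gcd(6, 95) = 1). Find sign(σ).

Start at x=61: 61 → 81 → 11 → 66 → 16 → 1 → 6 → … (one orbit).
Decompose π into cycles: lengths [9, 9, 9, 9, 9, 9, 9, 9, 9, 9, 1, 1, 1, 1, 1] (15 cycles, including the fixed point 0).
95 − 15 = 80 transpositions; sign(π) = (−1)^80 = +1.

+1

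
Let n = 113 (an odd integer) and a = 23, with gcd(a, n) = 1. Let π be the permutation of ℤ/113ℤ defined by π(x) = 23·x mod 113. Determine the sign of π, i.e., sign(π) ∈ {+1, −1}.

-1

Start at x=103: 103 → 109 → 21 → 31 → 35 → 14 → 96 → … (one orbit).
Decompose π into cycles: lengths [112, 1] (2 cycles, including the fixed point 0).
With 2 cycles on 113 points, sign = (−1)^{113−2} = -1.
The Jacobi symbol (23|113) = -1 (Zolotarev) agrees.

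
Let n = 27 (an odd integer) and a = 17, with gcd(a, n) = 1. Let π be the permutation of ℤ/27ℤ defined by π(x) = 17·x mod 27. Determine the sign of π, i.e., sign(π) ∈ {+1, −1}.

-1

Trace 8: π^k(8) = [8, 1, 17, 19, 26, 10] for k=0..5.
The orbit structure of x ↦ 17x mod 27: 8 orbits of sizes [6, 6, 6, 2, 2, 2, 2, 1].
n − c = 27 − 8 = 19; sign = (−1)^19 = -1.
Via Zolotarev, sign(π_{17}) = (17|27) = -1.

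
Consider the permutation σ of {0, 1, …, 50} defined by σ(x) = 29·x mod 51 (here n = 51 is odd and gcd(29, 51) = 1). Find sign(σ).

Trace 41: π^k(41) = [41, 16, 5, 43, 23, 4, 14] for k=0..6.
Decompose π into cycles: lengths [16, 16, 16, 2, 1] (5 cycles, including the fixed point 0).
With 5 cycles on 51 points, sign = (−1)^{51−5} = +1.
Via Zolotarev, sign(π_{29}) = (29|51) = +1.

+1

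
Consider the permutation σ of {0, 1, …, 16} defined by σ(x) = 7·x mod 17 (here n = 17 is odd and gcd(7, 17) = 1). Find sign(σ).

Trace 2: π^k(2) = [2, 14, 13, 6, 8, 5, 1] for k=0..6.
The orbit structure of x ↦ 7x mod 17: 2 orbits of sizes [16, 1].
Σ(ℓ_i−1) = 17−2 = 15; sign = (−1)^15 = -1.
Via Zolotarev, sign(π_{7}) = (7|17) = -1.

-1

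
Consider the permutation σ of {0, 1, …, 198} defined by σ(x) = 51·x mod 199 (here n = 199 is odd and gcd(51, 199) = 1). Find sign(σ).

Orbit of 89 under x↦51x: [89, 161, 52, 65, 131, 114, 43]… (length divides ord_199(51)).
Cycle lengths of π_51 on ℤ/199ℤ: [99, 99, 1]; 3 cycles in total.
sign(π) = (−1)^{n − #cycles} = (−1)^{199−3} = (−1)^196 = +1.
The Jacobi symbol (51|199) = +1 (Zolotarev) agrees.

+1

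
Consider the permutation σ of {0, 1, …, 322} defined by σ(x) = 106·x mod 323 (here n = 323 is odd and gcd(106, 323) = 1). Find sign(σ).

+1

Trace 239: π^k(239) = [239, 140, 305, 30, 273, 191, 220] for k=0..6.
Cycle lengths of π_106 on ℤ/323ℤ: [12, 12, 12, 12, 12, 12, 12, 12, 12, 12, 12, 12, 12, 12, 12, 12, 12, 12, 12, 12, 12, 12, 12, 12, 4, 4, 4, 4, 3, 3, 3, 3, 3, 3, 1]; 35 cycles in total.
n − c = 323 − 35 = 288; sign = (−1)^288 = +1.
Zolotarev: (106|323) = +1, matching the cycle-count sign.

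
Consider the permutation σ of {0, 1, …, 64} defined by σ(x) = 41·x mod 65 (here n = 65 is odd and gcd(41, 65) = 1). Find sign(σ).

Trace 6: π^k(6) = [6, 51, 11, 61, 31, 36, 46] for k=0..6.
Cycle lengths of π_41 on ℤ/65ℤ: [12, 12, 12, 12, 12, 1, 1, 1, 1, 1]; 10 cycles in total.
sign(π) = (−1)^{n − #cycles} = (−1)^{65−10} = (−1)^55 = -1.
Zolotarev: (41|65) = -1, matching the cycle-count sign.

-1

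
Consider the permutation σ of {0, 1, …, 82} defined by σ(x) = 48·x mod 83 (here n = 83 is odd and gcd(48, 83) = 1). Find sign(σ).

+1

Start at x=49: 49 → 28 → 16 → 21 → 12 → 78 → 9 → … (one orbit).
Decompose π into cycles: lengths [41, 41, 1] (3 cycles, including the fixed point 0).
sign(π) = (−1)^{n − #cycles} = (−1)^{83−3} = (−1)^80 = +1.
(48|83)_J = +1 (Zolotarev's lemma cross-check).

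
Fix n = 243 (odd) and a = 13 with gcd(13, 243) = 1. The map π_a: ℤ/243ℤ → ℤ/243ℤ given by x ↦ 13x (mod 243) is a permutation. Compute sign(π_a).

Orbit of 178 under x↦13x: [178, 127, 193, 79, 55, 229, 61]… (length divides ord_243(13)).
The orbit structure of x ↦ 13x mod 243: 11 orbits of sizes [81, 81, 27, 27, 9, 9, 3, 3, 1, 1, 1].
Σ(ℓ_i−1) = 243−11 = 232; sign = (−1)^232 = +1.

+1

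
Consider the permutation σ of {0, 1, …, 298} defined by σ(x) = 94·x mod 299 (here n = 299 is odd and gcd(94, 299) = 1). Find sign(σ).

+1

Trace 243: π^k(243) = [243, 118, 29, 35, 1, 94, 165] for k=0..6.
Cycle type of π: 33×8 + 11×2 + 3×4 + 1; total 15 cycles.
Σ(ℓ_i−1) = 299−15 = 284; sign = (−1)^284 = +1.
Check: (94/299) = +1 by Zolotarev.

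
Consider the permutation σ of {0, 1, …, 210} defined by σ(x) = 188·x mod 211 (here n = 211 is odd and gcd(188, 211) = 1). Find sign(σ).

Start at x=188: 188 → 107 → 71 → 55 → 1 → 188 (one orbit).
Decompose π into cycles: lengths [5, 5, 5, 5, 5, 5, 5, 5, 5, 5, 5, 5, 5, 5, 5, 5, 5, 5, 5, 5, 5, 5, 5, 5, 5, 5, 5, 5, 5, 5, 5, 5, 5, 5, 5, 5, 5, 5, 5, 5, 5, 5, 1] (43 cycles, including the fixed point 0).
43 cycles on 211: each ℓ→(−1)^(ℓ−1), product (−1)^168 = +1.

+1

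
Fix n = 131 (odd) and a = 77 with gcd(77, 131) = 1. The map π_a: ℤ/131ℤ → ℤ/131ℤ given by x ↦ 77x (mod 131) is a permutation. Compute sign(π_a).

+1

Orbit of 91 under x↦77x: [91, 64, 81, 80, 3, 100, 102]… (length divides ord_131(77)).
Decompose π into cycles: lengths [65, 65, 1] (3 cycles, including the fixed point 0).
n − c = 131 − 3 = 128; sign = (−1)^128 = +1.
The Jacobi symbol (77|131) = +1 (Zolotarev) agrees.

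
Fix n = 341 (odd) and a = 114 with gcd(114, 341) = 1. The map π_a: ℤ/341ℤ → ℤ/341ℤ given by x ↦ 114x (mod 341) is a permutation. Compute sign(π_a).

-1

Start at x=141: 141 → 47 → 243 → 81 → 27 → 9 → 3 → … (one orbit).
14 cycles of lengths [30, 30, 30, 30, 30, 30, 30, 30, 30, 30, 30, 5, 5, 1].
341 − 14 = 327 transpositions; sign(π) = (−1)^327 = -1.
Check: (114/341) = -1 by Zolotarev.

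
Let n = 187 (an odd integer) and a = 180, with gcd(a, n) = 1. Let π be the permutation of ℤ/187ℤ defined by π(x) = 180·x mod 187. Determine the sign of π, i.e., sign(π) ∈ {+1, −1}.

Start at x=157: 157 → 23 → 26 → 5 → 152 → 58 → 155 → … (one orbit).
π_180 has 6 disjoint cycles with lengths [80, 80, 16, 5, 5, 1] on {0,…,186}.
6 cycles on 187: each ℓ→(−1)^(ℓ−1), product (−1)^181 = -1.

-1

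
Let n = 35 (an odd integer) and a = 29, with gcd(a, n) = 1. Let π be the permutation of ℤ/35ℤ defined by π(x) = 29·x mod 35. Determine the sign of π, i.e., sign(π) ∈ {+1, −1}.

Start at x=1: 1 → 29 → 1 (one orbit).
π_29 has 21 disjoint cycles with lengths [2, 2, 2, 2, 2, 2, 2, 2, 2, 2, 2, 2, 2, 2, 1, 1, 1, 1, 1, 1, 1] on {0,…,34}.
21 cycles on 35: each ℓ→(−1)^(ℓ−1), product (−1)^14 = +1.

+1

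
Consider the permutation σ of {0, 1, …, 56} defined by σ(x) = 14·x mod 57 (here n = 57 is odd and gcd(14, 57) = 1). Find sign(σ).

+1

Start at x=8: 8 → 55 → 29 → 7 → 41 → 4 → 56 → … (one orbit).
The orbit structure of x ↦ 14x mod 57: 5 orbits of sizes [18, 18, 18, 2, 1].
n − c = 57 − 5 = 52; sign = (−1)^52 = +1.
Via Zolotarev, sign(π_{14}) = (14|57) = +1.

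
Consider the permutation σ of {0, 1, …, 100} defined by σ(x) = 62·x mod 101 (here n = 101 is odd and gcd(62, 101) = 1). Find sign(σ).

Trace 60: π^k(60) = [60, 84, 57, 100, 39, 95, 32] for k=0..6.
Cycle type of π: 20×5 + 1; total 6 cycles.
Σ(ℓ_i−1) = 101−6 = 95; sign = (−1)^95 = -1.
Check: (62/101) = -1 by Zolotarev.

-1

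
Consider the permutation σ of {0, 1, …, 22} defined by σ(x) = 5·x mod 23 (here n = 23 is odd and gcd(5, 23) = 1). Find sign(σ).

Start at x=8: 8 → 17 → 16 → 11 → 9 → 22 → 18 → … (one orbit).
2 cycles of lengths [22, 1].
sign(π) = (−1)^{n − #cycles} = (−1)^{23−2} = (−1)^21 = -1.

-1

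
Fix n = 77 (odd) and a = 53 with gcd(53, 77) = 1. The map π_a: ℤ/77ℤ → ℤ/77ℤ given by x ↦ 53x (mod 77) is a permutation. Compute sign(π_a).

Start at x=15: 15 → 25 → 16 → 1 → 53 → 37 → 36 → … (one orbit).
Cycle type of π: 15×4 + 5×2 + 3×2 + 1; total 9 cycles.
n − c = 77 − 9 = 68; sign = (−1)^68 = +1.

+1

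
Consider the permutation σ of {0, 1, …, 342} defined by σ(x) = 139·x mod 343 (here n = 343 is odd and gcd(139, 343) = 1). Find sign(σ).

Orbit of 69 under x↦139x: [69, 330, 251, 246, 237, 15, 27]… (length divides ord_343(139)).
Cycle type of π: 98×3 + 14×3 + 2×3 + 1; total 10 cycles.
sign(π) = (−1)^{n − #cycles} = (−1)^{343−10} = (−1)^333 = -1.

-1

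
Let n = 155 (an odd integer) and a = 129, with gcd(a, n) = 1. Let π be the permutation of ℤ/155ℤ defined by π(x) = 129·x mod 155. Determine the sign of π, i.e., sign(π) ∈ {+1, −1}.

+1

Trace 149: π^k(149) = [149, 1, 129, 56, 94, 36] for k=0..5.
π_129 has 33 disjoint cycles with lengths [6, 6, 6, 6, 6, 6, 6, 6, 6, 6, 6, 6, 6, 6, 6, 6, 6, 6, 6, 6, 3, 3, 3, 3, 3, 3, 3, 3, 3, 3, 2, 2, 1] on {0,…,154}.
33 cycles on 155: each ℓ→(−1)^(ℓ−1), product (−1)^122 = +1.
Zolotarev: (129|155) = +1, matching the cycle-count sign.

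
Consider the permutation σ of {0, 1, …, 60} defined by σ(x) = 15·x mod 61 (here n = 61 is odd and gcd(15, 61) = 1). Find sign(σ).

Start at x=42: 42 → 20 → 56 → 47 → 34 → 22 → 25 → … (one orbit).
5 cycles of lengths [15, 15, 15, 15, 1].
61 − 5 = 56 transpositions; sign(π) = (−1)^56 = +1.
Via Zolotarev, sign(π_{15}) = (15|61) = +1.

+1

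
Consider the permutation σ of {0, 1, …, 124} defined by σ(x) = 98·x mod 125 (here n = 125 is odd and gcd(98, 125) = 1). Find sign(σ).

Orbit of 64 under x↦98x: [64, 22, 31, 38, 99, 77, 46]… (length divides ord_125(98)).
The orbit structure of x ↦ 98x mod 125: 4 orbits of sizes [100, 20, 4, 1].
Σ(ℓ_i−1) = 125−4 = 121; sign = (−1)^121 = -1.
The Jacobi symbol (98|125) = -1 (Zolotarev) agrees.

-1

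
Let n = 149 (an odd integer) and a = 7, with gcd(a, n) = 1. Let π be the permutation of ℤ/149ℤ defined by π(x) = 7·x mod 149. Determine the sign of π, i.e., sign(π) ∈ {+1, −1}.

Start at x=33: 33 → 82 → 127 → 144 → 114 → 53 → 73 → … (one orbit).
Decompose π into cycles: lengths [74, 74, 1] (3 cycles, including the fixed point 0).
sign(π) = (−1)^{n − #cycles} = (−1)^{149−3} = (−1)^146 = +1.
Via Zolotarev, sign(π_{7}) = (7|149) = +1.

+1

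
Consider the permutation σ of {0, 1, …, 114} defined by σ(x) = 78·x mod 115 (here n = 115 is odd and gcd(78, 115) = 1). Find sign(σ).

-1

Trace 101: π^k(101) = [101, 58, 39, 52, 31, 3, 4] for k=0..6.
Cycle type of π: 44×2 + 11×2 + 4 + 1; total 6 cycles.
With 6 cycles on 115 points, sign = (−1)^{115−6} = -1.
Via Zolotarev, sign(π_{78}) = (78|115) = -1.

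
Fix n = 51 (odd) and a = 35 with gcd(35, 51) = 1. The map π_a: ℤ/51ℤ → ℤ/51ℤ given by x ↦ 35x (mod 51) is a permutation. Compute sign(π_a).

Start at x=1: 1 → 35 → 1 (one orbit).
π_35 has 34 disjoint cycles with lengths [2, 2, 2, 2, 2, 2, 2, 2, 2, 2, 2, 2, 2, 2, 2, 2, 2, 1, 1, 1, 1, 1, 1, 1, 1, 1, 1, 1, 1, 1, 1, 1, 1, 1] on {0,…,50}.
With 34 cycles on 51 points, sign = (−1)^{51−34} = -1.

-1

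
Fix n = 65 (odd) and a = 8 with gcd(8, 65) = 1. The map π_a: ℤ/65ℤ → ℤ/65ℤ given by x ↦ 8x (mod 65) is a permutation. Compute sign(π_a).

+1

Trace 64: π^k(64) = [64, 57, 1, 8] for k=0..3.
Cycle lengths of π_8 on ℤ/65ℤ: [4, 4, 4, 4, 4, 4, 4, 4, 4, 4, 4, 4, 4, 4, 4, 4, 1]; 17 cycles in total.
17 cycles on 65: each ℓ→(−1)^(ℓ−1), product (−1)^48 = +1.
The Jacobi symbol (8|65) = +1 (Zolotarev) agrees.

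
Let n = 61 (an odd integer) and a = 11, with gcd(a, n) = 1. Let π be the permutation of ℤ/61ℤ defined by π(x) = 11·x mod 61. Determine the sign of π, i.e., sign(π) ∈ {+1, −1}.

-1

Trace 50: π^k(50) = [50, 1, 11, 60] for k=0..3.
Cycle lengths of π_11 on ℤ/61ℤ: [4, 4, 4, 4, 4, 4, 4, 4, 4, 4, 4, 4, 4, 4, 4, 1]; 16 cycles in total.
16 cycles on 61: each ℓ→(−1)^(ℓ−1), product (−1)^45 = -1.
Check: (11/61) = -1 by Zolotarev.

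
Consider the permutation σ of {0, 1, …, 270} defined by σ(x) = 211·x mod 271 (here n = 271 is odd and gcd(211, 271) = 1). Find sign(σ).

+1

Trace 211: π^k(211) = [211, 77, 258, 238, 83, 169, 158] for k=0..6.
π_211 has 11 disjoint cycles with lengths [27, 27, 27, 27, 27, 27, 27, 27, 27, 27, 1] on {0,…,270}.
With 11 cycles on 271 points, sign = (−1)^{271−11} = +1.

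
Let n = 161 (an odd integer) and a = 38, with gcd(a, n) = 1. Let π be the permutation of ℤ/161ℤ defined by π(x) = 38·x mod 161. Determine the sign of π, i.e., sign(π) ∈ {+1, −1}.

Orbit of 128 under x↦38x: [128, 34, 4, 152, 141, 45, 100]… (length divides ord_161(38)).
Cycle lengths of π_38 on ℤ/161ℤ: [66, 66, 22, 6, 1]; 5 cycles in total.
n − c = 161 − 5 = 156; sign = (−1)^156 = +1.

+1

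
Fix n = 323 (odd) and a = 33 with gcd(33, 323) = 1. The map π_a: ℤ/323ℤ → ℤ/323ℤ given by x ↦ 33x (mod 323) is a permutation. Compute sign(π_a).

-1

Trace 256: π^k(256) = [256, 50, 35, 186, 1, 33, 120] for k=0..6.
Cycle lengths of π_33 on ℤ/323ℤ: [18, 18, 18, 18, 18, 18, 18, 18, 18, 18, 18, 18, 18, 18, 18, 18, 18, 2, 2, 2, 2, 2, 2, 2, 2, 1]; 26 cycles in total.
26 cycles on 323: each ℓ→(−1)^(ℓ−1), product (−1)^297 = -1.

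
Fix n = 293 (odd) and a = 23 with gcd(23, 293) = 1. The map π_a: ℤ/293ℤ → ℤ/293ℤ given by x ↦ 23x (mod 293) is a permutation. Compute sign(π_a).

Orbit of 114 under x↦23x: [114, 278, 241, 269, 34, 196, 113]… (length divides ord_293(23)).
The orbit structure of x ↦ 23x mod 293: 2 orbits of sizes [292, 1].
2 cycles on 293: each ℓ→(−1)^(ℓ−1), product (−1)^291 = -1.
Check: (23/293) = -1 by Zolotarev.

-1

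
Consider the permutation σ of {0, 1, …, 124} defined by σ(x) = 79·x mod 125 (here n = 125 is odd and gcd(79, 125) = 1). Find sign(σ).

Trace 71: π^k(71) = [71, 109, 111, 19, 1, 79, 116] for k=0..6.
Cycle type of π: 50×2 + 10×2 + 2×2 + 1; total 7 cycles.
125 − 7 = 118 transpositions; sign(π) = (−1)^118 = +1.

+1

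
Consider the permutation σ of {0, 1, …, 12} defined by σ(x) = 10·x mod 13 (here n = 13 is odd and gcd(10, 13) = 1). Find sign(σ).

+1

Trace 1: π^k(1) = [1, 10, 9, 12, 3, 4] for k=0..5.
The orbit structure of x ↦ 10x mod 13: 3 orbits of sizes [6, 6, 1].
3 cycles on 13: each ℓ→(−1)^(ℓ−1), product (−1)^10 = +1.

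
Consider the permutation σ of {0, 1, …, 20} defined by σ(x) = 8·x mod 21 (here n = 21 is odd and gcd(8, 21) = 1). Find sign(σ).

Start at x=1: 1 → 8 → 1 (one orbit).
π_8 has 14 disjoint cycles with lengths [2, 2, 2, 2, 2, 2, 2, 1, 1, 1, 1, 1, 1, 1] on {0,…,20}.
21 − 14 = 7 transpositions; sign(π) = (−1)^7 = -1.
Zolotarev: (8|21) = -1, matching the cycle-count sign.

-1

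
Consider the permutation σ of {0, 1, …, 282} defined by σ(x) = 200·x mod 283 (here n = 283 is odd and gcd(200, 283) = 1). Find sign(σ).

-1

Trace 269: π^k(269) = [269, 30, 57, 80, 152, 119, 28] for k=0..6.
The orbit structure of x ↦ 200x mod 283: 2 orbits of sizes [282, 1].
Σ(ℓ_i−1) = 283−2 = 281; sign = (−1)^281 = -1.
The Jacobi symbol (200|283) = -1 (Zolotarev) agrees.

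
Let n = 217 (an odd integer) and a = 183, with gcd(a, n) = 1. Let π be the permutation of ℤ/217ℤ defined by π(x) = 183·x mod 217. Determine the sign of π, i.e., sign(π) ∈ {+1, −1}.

+1

Orbit of 190 under x↦183x: [190, 50, 36, 78, 169, 113, 64]… (length divides ord_217(183)).
21 cycles of lengths [15, 15, 15, 15, 15, 15, 15, 15, 15, 15, 15, 15, 15, 15, 1, 1, 1, 1, 1, 1, 1].
Σ(ℓ_i−1) = 217−21 = 196; sign = (−1)^196 = +1.
(183|217)_J = +1 (Zolotarev's lemma cross-check).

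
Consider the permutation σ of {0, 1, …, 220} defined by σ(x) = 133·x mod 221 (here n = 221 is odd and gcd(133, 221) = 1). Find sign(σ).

Orbit of 74 under x↦133x: [74, 118, 3, 178, 27, 55, 22]… (length divides ord_221(133)).
10 cycles of lengths [48, 48, 48, 48, 16, 3, 3, 3, 3, 1].
Σ(ℓ_i−1) = 221−10 = 211; sign = (−1)^211 = -1.

-1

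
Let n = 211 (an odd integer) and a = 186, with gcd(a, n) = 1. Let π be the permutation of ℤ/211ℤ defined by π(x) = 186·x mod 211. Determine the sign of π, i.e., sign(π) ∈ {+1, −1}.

Orbit of 82 under x↦186x: [82, 60, 188, 153, 184, 42, 5]… (length divides ord_211(186)).
Cycle type of π: 70×3 + 1; total 4 cycles.
Σ(ℓ_i−1) = 211−4 = 207; sign = (−1)^207 = -1.
The Jacobi symbol (186|211) = -1 (Zolotarev) agrees.

-1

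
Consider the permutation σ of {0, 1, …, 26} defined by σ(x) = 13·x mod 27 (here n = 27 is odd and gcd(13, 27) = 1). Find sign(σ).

Start at x=1: 1 → 13 → 7 → 10 → 22 → 16 → 19 → … (one orbit).
π_13 has 7 disjoint cycles with lengths [9, 9, 3, 3, 1, 1, 1] on {0,…,26}.
7 cycles on 27: each ℓ→(−1)^(ℓ−1), product (−1)^20 = +1.
Check: (13/27) = +1 by Zolotarev.

+1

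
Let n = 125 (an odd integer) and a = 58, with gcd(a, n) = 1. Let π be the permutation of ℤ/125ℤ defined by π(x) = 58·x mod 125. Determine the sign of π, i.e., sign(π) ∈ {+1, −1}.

Orbit of 72 under x↦58x: [72, 51, 83, 64, 87, 46, 43]… (length divides ord_125(58)).
The orbit structure of x ↦ 58x mod 125: 4 orbits of sizes [100, 20, 4, 1].
sign(π) = (−1)^{n − #cycles} = (−1)^{125−4} = (−1)^121 = -1.
Check: (58/125) = -1 by Zolotarev.

-1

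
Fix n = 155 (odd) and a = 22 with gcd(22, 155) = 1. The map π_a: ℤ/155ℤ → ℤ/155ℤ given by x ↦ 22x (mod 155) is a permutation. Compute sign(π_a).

Trace 77: π^k(77) = [77, 144, 68, 101, 52, 59, 58] for k=0..6.
Decompose π into cycles: lengths [60, 60, 30, 4, 1] (5 cycles, including the fixed point 0).
sign(π) = (−1)^{n − #cycles} = (−1)^{155−5} = (−1)^150 = +1.
(22|155)_J = +1 (Zolotarev's lemma cross-check).

+1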